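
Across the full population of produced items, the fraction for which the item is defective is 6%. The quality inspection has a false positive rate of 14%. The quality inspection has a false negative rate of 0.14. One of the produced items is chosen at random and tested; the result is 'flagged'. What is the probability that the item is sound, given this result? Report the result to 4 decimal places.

P(¬H | E) ≈ 0.7183

Let H be the event that the item is defective. P(H) = 0.06, so P(¬H) = 0.94. With E the 'flagged' result, P(E|H) = 0.86 and P(E|¬H) = 0.14.
P(E) = 0.86·0.06 + 0.14·0.94 = 0.051600 + 0.13160 = 0.18320.
By Bayes' theorem, P(H|E) = 0.051600 / 0.18320 = 0.2817. Hence P(¬H|E) = 1 − 0.2817 = 0.7183.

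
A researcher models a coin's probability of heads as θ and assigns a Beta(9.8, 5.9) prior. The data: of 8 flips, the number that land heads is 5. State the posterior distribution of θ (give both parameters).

The binomial likelihood is conjugate to the Beta prior: with 5 successes and 3 failures, the posterior is Beta(9.8+5, 5.9+3) = Beta(14.8, 8.9).

Posterior: Beta(14.8, 8.9)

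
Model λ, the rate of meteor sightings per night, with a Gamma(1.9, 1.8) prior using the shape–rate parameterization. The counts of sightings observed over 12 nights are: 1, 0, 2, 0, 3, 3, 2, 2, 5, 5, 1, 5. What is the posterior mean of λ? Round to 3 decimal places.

Total count ∑xᵢ = 29 over n = 12 nights.
Gamma is conjugate to the Poisson likelihood: posterior is Gamma(shape = 1.9+29 = 30.9, rate = 1.8+12 = 13.8).
E[λ | data] = 30.9/13.8 = 2.239.

Posterior mean ≈ 2.239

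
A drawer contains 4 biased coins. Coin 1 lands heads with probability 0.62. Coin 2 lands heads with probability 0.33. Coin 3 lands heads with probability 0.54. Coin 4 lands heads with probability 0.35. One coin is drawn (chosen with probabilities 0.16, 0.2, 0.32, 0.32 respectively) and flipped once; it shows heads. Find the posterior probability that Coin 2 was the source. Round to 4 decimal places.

Posterior probability ≈ 0.1467

Tabulate prior·likelihood by source: [1] prior 0.16, lik 0.62, product 0.09920; [2] prior 0.2, lik 0.33, product 0.06600; [3] prior 0.32, lik 0.54, product 0.1728; [4] prior 0.32, lik 0.35, product 0.1120.
Normalizing constant = 0.45000; the posterior for Coin 2 is its product over the sum, 0.06600/0.45000 = 0.1467.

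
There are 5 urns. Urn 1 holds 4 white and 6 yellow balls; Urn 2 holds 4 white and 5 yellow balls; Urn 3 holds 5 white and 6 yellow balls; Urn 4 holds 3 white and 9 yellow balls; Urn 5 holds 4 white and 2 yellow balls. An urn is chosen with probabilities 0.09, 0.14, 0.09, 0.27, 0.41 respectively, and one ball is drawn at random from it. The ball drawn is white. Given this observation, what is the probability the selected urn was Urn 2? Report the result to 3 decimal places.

Posterior probability ≈ 0.130

P(white|Urn 1) = 0.4; P(white|Urn 2) = 0.4444; P(white|Urn 3) = 0.4545; P(white|Urn 4) = 0.25; P(white|Urn 5) = 0.6667.
Prior × likelihood for each source: 0.09·0.4=0.03600, 0.14·0.4444=0.06222, 0.09·0.4545=0.04091, 0.27·0.25=0.06750, 0.41·0.6667=0.2733. Summing gives P(white) = 0.47996.
P(Urn 2 | white) = 0.06222 / 0.47996 = 0.130.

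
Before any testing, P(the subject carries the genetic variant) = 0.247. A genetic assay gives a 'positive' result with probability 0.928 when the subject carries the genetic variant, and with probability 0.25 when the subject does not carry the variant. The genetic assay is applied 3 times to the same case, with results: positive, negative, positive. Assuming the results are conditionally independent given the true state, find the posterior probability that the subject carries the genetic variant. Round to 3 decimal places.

With H the event that the subject carries the genetic variant, the joint likelihood of the observed sequence is P(data|H) = 0.928·0.072·0.928 = 0.062005 and P(data|¬H) = 0.25·0.75·0.25 = 0.046875.
Bayes: P(H|data) = 0.247·0.062005 / (0.247·0.062005 + 0.753·0.046875) = 0.015315/0.050612 = 0.3026.

Posterior P(H) ≈ 0.303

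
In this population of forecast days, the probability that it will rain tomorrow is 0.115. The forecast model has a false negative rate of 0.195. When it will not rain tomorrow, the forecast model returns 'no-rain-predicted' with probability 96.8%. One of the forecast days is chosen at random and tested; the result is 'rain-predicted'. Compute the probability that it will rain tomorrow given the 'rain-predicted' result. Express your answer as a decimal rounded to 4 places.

Write H for 'it will rain tomorrow'. Prior odds H:¬H = 0.115/0.885 = 0.12994. For the 'rain-predicted' outcome, the likelihood ratio is 0.805/0.032 = 25.156.
Posterior odds = 0.12994 × 25.156 = 3.2689, so P(H|E) = 3.2689/(1+3.2689) = 0.7657.

P(H | E) ≈ 0.7657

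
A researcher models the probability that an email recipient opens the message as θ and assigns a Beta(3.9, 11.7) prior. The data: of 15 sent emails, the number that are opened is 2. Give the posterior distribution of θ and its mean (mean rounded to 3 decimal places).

Observing 2 successes and 13 failures updates Beta(3.9, 11.7) by adding the success and failure counts to the two shape parameters: α = 3.9+2 = 5.9, β = 11.7+13 = 24.7.
Posterior mean = α/(α+β) = 5.9/30.6 = 0.193.

Posterior: Beta(5.9, 24.7); mean ≈ 0.193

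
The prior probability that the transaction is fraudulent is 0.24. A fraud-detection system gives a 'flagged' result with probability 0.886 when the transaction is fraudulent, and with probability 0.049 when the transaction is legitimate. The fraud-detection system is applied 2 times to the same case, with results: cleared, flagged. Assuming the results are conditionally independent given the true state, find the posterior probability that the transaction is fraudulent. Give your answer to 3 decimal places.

Let H be the event that the transaction is fraudulent; start with P(H) = 0.24. P('flagged'|H) = 0.886, P('flagged'|¬H) = 0.049.
Update on result 1 ('cleared'): P(H) ← 0.114·0.2400 / (0.114·0.2400 + 0.951·0.7600) = 0.027360/0.75012 = 0.0365.
Update on result 2 ('flagged'): P(H) ← 0.886·0.0365 / (0.886·0.0365 + 0.049·0.9635) = 0.032316/0.079529 = 0.4063.

Posterior P(H) ≈ 0.406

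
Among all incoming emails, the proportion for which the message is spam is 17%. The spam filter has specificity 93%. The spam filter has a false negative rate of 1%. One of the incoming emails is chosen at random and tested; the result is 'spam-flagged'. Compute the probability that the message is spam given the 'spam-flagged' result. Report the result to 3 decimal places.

P(H | E) ≈ 0.743

Let H be the event that the message is spam. P(H) = 0.17, so P(¬H) = 0.83. With E the 'spam-flagged' result, P(E|H) = 0.99 and P(E|¬H) = 0.07.
P(E) = 0.99·0.17 + 0.07·0.83 = 0.16830 + 0.058100 = 0.22640.
By Bayes' theorem, P(H|E) = 0.16830 / 0.22640 = 0.743.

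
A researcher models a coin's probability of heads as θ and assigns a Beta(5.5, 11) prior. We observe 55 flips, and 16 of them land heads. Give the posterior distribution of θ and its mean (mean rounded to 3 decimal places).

Posterior: Beta(21.5, 50); mean ≈ 0.301

The binomial likelihood is conjugate to the Beta prior: with 16 successes and 39 failures, the posterior is Beta(5.5+16, 11+39) = Beta(21.5, 50).
Posterior mean = α/(α+β) = 21.5/71.5 = 0.301.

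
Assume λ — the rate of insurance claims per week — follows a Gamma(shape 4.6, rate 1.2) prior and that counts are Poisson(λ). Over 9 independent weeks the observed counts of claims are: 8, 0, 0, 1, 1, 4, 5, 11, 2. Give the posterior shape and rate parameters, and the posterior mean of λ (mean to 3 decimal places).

Posterior: Gamma(shape=36.6, rate=10.2); mean ≈ 3.588

Total count ∑xᵢ = 32 over n = 9 weeks.
Gamma is conjugate to the Poisson likelihood: posterior is Gamma(shape = 4.6+32 = 36.6, rate = 1.2+9 = 10.2).
Posterior mean = shape/rate = 36.6/10.2 = 3.588.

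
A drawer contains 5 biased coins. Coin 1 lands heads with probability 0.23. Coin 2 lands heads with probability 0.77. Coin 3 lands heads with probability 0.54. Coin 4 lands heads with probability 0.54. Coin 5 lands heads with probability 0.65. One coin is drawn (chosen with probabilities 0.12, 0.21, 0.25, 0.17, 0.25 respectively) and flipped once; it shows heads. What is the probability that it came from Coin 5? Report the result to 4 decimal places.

Posterior probability ≈ 0.2809

Tabulate prior·likelihood by source: [1] prior 0.12, lik 0.23, product 0.02760; [2] prior 0.21, lik 0.77, product 0.1617; [3] prior 0.25, lik 0.54, product 0.1350; [4] prior 0.17, lik 0.54, product 0.09180; [5] prior 0.25, lik 0.65, product 0.1625.
Normalizing constant = 0.57860; the posterior for Coin 5 is its product over the sum, 0.1625/0.57860 = 0.2809.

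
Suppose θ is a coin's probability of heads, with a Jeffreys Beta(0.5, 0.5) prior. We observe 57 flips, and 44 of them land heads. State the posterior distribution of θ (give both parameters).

Posterior: Beta(44.5, 13.5)

The binomial likelihood is conjugate to the Beta prior: with 44 successes and 13 failures, the posterior is Beta(0.5+44, 0.5+13) = Beta(44.5, 13.5).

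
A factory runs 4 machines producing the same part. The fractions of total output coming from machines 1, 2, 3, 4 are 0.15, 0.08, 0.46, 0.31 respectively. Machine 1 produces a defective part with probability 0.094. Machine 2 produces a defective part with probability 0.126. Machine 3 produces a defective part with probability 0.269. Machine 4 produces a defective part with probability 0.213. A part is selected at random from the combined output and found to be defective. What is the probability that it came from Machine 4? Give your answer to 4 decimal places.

Posterior probability ≈ 0.3086

P(defective|M1) = 0.094; P(defective|M2) = 0.126; P(defective|M3) = 0.269; P(defective|M4) = 0.213.
Prior × likelihood for each source: 0.15·0.094=0.01410, 0.08·0.126=0.01008, 0.46·0.269=0.1237, 0.31·0.213=0.06603. Summing gives P(defective) = 0.21395.
P(Machine 4 | defective) = 0.06603 / 0.21395 = 0.3086.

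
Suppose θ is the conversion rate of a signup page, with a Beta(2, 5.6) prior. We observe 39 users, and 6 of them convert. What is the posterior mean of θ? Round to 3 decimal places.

Posterior mean ≈ 0.172

Observing 6 successes and 33 failures updates Beta(2, 5.6) by adding the success and failure counts to the two shape parameters: α = 2+6 = 8, β = 5.6+33 = 38.6.
Posterior mean = α/(α+β) = 8/46.6 = 0.172.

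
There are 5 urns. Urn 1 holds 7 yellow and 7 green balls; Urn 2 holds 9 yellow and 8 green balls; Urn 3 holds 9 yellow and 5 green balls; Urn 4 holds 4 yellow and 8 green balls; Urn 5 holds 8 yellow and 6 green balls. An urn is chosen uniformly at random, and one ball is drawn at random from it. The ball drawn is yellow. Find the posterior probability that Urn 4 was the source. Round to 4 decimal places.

Posterior probability ≈ 0.1293

Tabulate prior·likelihood by source: [1] prior 0.2, lik 0.5, product 0.1000; [2] prior 0.2, lik 0.5294, product 0.1059; [3] prior 0.2, lik 0.6429, product 0.1286; [4] prior 0.2, lik 0.3333, product 0.06667; [5] prior 0.2, lik 0.5714, product 0.1143.
Normalizing constant = 0.51541; the posterior for Urn 4 is its product over the sum, 0.06667/0.51541 = 0.1293.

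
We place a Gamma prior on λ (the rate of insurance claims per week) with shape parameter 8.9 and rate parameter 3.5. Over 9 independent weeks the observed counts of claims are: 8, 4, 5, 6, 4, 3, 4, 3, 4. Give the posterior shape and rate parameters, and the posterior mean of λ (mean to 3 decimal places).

The Poisson likelihood adds the total count to the shape and the number of exposure periods to the rate. Here ∑xᵢ = 41 and n = 9, so shape 8.9→49.9 and rate 3.5→12.5.
Posterior mean = shape/rate = 49.9/12.5 = 3.992.

Posterior: Gamma(shape=49.9, rate=12.5); mean ≈ 3.992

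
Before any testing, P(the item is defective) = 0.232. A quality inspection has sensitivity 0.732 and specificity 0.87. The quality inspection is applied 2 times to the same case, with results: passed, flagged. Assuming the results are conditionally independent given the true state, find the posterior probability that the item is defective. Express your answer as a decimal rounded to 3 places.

With H the event that the item is defective, the joint likelihood of the observed sequence is P(data|H) = 0.268·0.732 = 0.19618 and P(data|¬H) = 0.87·0.13 = 0.11310.
Bayes: P(H|data) = 0.232·0.19618 / (0.232·0.19618 + 0.768·0.11310) = 0.045513/0.13237 = 0.3438.

Posterior P(H) ≈ 0.344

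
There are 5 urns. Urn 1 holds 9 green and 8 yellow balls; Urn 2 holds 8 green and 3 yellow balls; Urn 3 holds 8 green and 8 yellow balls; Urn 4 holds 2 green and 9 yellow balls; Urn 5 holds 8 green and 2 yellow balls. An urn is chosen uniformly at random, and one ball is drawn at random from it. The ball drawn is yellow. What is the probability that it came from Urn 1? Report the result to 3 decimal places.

Posterior probability ≈ 0.208

Tabulate prior·likelihood by source: [1] prior 0.2, lik 0.4706, product 0.09412; [2] prior 0.2, lik 0.2727, product 0.05455; [3] prior 0.2, lik 0.5, product 0.1000; [4] prior 0.2, lik 0.8182, product 0.1636; [5] prior 0.2, lik 0.2, product 0.04000.
Normalizing constant = 0.45230; the posterior for Urn 1 is its product over the sum, 0.09412/0.45230 = 0.208.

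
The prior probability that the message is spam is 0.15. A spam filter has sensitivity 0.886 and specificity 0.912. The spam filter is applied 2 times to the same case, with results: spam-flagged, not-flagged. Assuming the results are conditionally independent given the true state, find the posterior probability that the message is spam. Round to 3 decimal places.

Let H be the event that the message is spam; start with P(H) = 0.15. P('spam-flagged'|H) = 0.886, P('spam-flagged'|¬H) = 0.088.
Update on result 1 ('spam-flagged'): P(H) ← 0.886·0.1500 / (0.886·0.1500 + 0.088·0.8500) = 0.13290/0.20770 = 0.6399.
Update on result 2 ('not-flagged'): P(H) ← 0.114·0.6399 / (0.114·0.6399 + 0.912·0.3601) = 0.072945/0.40139 = 0.1817.

Posterior P(H) ≈ 0.182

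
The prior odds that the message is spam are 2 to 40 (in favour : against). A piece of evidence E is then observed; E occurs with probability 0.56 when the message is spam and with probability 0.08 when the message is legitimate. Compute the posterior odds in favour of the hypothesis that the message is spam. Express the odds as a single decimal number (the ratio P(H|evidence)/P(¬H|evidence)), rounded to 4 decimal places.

Posterior odds ≈ 0.3500

Prior odds = 2/40 = 0.050000. In log-odds, ln(0.050000) = -2.9957.
Add log likelihood ratio: ln(7.0000) = 1.9459.
Posterior log-odds = -1.0498, so posterior odds = exp(-1.0498) = 0.35000.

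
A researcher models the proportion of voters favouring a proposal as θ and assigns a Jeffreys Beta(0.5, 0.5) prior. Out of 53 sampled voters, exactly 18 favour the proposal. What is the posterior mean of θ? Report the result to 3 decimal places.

The binomial likelihood is conjugate to the Beta prior: with 18 successes and 35 failures, the posterior is Beta(0.5+18, 0.5+35) = Beta(18.5, 35.5).
Posterior mean = α/(α+β) = 18.5/54 = 0.343.

Posterior mean ≈ 0.343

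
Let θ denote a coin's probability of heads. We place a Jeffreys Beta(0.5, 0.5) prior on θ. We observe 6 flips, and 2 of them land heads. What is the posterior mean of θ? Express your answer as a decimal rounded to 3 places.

Posterior mean ≈ 0.357

Observing 2 successes and 4 failures updates Beta(0.5, 0.5) by adding the success and failure counts to the two shape parameters: α = 0.5+2 = 2.5, β = 0.5+4 = 4.5.
Posterior mean = α/(α+β) = 2.5/7 = 0.357.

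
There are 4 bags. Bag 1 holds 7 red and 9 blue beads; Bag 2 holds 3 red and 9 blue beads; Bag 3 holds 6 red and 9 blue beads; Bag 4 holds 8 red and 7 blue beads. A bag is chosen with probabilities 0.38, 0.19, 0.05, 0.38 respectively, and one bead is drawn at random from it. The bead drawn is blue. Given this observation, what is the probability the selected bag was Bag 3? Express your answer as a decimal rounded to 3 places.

P(blue|Bag 1) = 0.5625; P(blue|Bag 2) = 0.75; P(blue|Bag 3) = 0.6; P(blue|Bag 4) = 0.4667.
Prior × likelihood for each source: 0.38·0.5625=0.2137, 0.19·0.75=0.1425, 0.05·0.6=0.03000, 0.38·0.4667=0.1773. Summing gives P(blue) = 0.56358.
P(Bag 3 | blue) = 0.03000 / 0.56358 = 0.053.

Posterior probability ≈ 0.053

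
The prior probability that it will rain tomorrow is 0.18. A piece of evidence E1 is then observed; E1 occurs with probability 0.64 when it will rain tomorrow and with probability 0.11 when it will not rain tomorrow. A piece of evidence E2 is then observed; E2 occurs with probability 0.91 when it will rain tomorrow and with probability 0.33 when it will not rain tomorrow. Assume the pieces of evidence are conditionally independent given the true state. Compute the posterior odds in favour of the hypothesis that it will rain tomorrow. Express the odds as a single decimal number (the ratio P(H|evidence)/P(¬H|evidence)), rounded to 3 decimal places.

Prior odds = 0.18/(1−0.18) = 0.21951.
Likelihood ratio for E1 = 0.64/0.11 = 5.8182.
Likelihood ratio for E2 = 0.91/0.33 = 2.7576.
Posterior odds = prior odds × LR₁ × LR₂ = 3.5219.

Posterior odds ≈ 3.522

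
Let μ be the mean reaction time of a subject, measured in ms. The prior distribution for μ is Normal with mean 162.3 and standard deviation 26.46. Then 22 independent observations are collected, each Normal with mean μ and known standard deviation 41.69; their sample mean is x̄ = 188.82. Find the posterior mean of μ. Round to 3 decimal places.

Posterior mean ≈ 186.131

Prior precision 1/τ₀² = 1/26.46² = 0.00142830; data precision n/σ² = 22/41.69² = 0.0126578.
Posterior precision = 0.00142830 + 0.0126578 = 0.0140861.
Posterior mean = (0.00142830·162.3 + 0.0126578·188.82) / 0.0140861 = 186.131.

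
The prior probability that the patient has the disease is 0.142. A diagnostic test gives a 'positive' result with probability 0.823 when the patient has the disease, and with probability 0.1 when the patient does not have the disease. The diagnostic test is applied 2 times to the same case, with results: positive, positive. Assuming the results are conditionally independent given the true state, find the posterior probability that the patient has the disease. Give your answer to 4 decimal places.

Let H be the event that the patient has the disease; start with P(H) = 0.142. P('positive'|H) = 0.823, P('positive'|¬H) = 0.1.
Update on result 1 ('positive'): P(H) ← 0.823·0.1420 / (0.823·0.1420 + 0.1·0.8580) = 0.11687/0.20267 = 0.5766.
Update on result 2 ('positive'): P(H) ← 0.823·0.5766 / (0.823·0.5766 + 0.1·0.4234) = 0.47458/0.51691 = 0.9181.

Posterior P(H) ≈ 0.9181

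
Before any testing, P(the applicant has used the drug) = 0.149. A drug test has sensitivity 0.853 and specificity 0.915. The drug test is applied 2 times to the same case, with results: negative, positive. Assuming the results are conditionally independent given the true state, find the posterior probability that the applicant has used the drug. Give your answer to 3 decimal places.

Posterior P(H) ≈ 0.220

Let H be the event that the applicant has used the drug; start with P(H) = 0.149. P('positive'|H) = 0.853, P('positive'|¬H) = 0.085.
Update on result 1 ('negative'): P(H) ← 0.147·0.1490 / (0.147·0.1490 + 0.915·0.8510) = 0.021903/0.80057 = 0.0274.
Update on result 2 ('positive'): P(H) ← 0.853·0.0274 / (0.853·0.0274 + 0.085·0.9726) = 0.023338/0.10601 = 0.2201.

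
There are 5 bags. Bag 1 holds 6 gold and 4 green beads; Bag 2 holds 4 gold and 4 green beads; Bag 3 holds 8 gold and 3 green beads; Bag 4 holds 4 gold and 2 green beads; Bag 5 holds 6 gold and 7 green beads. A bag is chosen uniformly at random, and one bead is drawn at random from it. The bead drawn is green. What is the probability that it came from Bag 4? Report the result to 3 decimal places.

Posterior probability ≈ 0.163

P(green|Bag 1) = 0.4; P(green|Bag 2) = 0.5; P(green|Bag 3) = 0.2727; P(green|Bag 4) = 0.3333; P(green|Bag 5) = 0.5385.
Prior × likelihood for each source: 0.2·0.4=0.08000, 0.2·0.5=0.1000, 0.2·0.2727=0.05455, 0.2·0.3333=0.06667, 0.2·0.5385=0.1077. Summing gives P(green) = 0.40890.
P(Bag 4 | green) = 0.06667 / 0.40890 = 0.163.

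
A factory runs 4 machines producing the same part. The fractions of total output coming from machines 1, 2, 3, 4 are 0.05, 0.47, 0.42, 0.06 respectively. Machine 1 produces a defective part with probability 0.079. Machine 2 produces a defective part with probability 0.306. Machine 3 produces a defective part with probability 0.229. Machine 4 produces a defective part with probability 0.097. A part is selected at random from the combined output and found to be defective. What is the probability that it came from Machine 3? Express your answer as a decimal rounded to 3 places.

Tabulate prior·likelihood by source: [1] prior 0.05, lik 0.079, product 0.003950; [2] prior 0.47, lik 0.306, product 0.1438; [3] prior 0.42, lik 0.229, product 0.09618; [4] prior 0.06, lik 0.097, product 0.005820.
Normalizing constant = 0.24977; the posterior for Machine 3 is its product over the sum, 0.09618/0.24977 = 0.385.

Posterior probability ≈ 0.385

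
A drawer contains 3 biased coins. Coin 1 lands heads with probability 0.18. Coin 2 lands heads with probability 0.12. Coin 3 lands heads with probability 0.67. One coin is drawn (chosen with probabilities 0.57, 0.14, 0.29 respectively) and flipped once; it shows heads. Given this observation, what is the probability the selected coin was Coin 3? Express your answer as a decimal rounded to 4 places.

Posterior probability ≈ 0.6194

Tabulate prior·likelihood by source: [1] prior 0.57, lik 0.18, product 0.1026; [2] prior 0.14, lik 0.12, product 0.01680; [3] prior 0.29, lik 0.67, product 0.1943.
Normalizing constant = 0.31370; the posterior for Coin 3 is its product over the sum, 0.1943/0.31370 = 0.6194.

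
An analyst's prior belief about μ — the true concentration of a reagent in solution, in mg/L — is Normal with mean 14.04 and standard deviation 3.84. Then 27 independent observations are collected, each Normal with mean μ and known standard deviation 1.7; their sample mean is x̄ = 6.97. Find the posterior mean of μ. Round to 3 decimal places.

With known σ, the Normal prior is conjugate. Weight on the data is w = (n/σ²)/(n/σ² + 1/τ₀²) = 9.34256/(9.34256+0.0678168) = 0.99279.
Posterior mean = w·x̄ + (1−w)·μ₀ = 0.99279·6.97 + 0.0072066·14.04 = 7.021.

Posterior mean ≈ 7.021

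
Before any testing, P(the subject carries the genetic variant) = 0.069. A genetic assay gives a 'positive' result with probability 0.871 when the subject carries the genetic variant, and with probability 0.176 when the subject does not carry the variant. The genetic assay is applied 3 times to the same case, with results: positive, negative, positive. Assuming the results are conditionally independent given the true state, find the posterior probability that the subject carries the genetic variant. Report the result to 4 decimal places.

Posterior P(H) ≈ 0.2213

Let H be the event that the subject carries the genetic variant; start with P(H) = 0.069. P('positive'|H) = 0.871, P('positive'|¬H) = 0.176.
Update on result 1 ('positive'): P(H) ← 0.871·0.0690 / (0.871·0.0690 + 0.176·0.9310) = 0.060099/0.22396 = 0.2684.
Update on result 2 ('negative'): P(H) ← 0.129·0.2684 / (0.129·0.2684 + 0.824·0.7316) = 0.034618/0.63749 = 0.0543.
Update on result 3 ('positive'): P(H) ← 0.871·0.0543 / (0.871·0.0543 + 0.176·0.9457) = 0.047297/0.21374 = 0.2213.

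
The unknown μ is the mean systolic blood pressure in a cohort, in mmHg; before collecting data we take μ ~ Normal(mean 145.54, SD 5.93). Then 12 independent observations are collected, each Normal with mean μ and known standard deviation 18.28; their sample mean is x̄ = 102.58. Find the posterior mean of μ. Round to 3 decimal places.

Posterior mean ≈ 121.565

Prior precision 1/τ₀² = 1/5.93² = 0.0284374; data precision n/σ² = 12/18.28² = 0.0359111.
Posterior precision = 0.0284374 + 0.0359111 = 0.0643486.
Posterior mean = (0.0284374·145.54 + 0.0359111·102.58) / 0.0643486 = 121.565.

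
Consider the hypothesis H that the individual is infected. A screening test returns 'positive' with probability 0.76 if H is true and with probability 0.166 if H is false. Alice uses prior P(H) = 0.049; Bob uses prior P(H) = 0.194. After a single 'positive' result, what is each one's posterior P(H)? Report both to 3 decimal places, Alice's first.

Alice: 0.191; Bob: 0.524

P('+'|H) = 0.76, P('+'|¬H) = 0.166.
Alice: numerator 0.76·0.049 = 0.037240; evidence = 0.037240+0.166·0.951 = 0.19511; posterior = 0.191.
Bob: numerator 0.76·0.194 = 0.14744; evidence = 0.14744+0.166·0.806 = 0.28124; posterior = 0.524.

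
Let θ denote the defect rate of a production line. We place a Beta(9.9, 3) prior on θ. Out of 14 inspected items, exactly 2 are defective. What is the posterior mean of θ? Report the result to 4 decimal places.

Observing 2 successes and 12 failures updates Beta(9.9, 3) by adding the success and failure counts to the two shape parameters: α = 9.9+2 = 11.9, β = 3+12 = 15.
Posterior mean = α/(α+β) = 11.9/26.9 = 0.4424.

Posterior mean ≈ 0.4424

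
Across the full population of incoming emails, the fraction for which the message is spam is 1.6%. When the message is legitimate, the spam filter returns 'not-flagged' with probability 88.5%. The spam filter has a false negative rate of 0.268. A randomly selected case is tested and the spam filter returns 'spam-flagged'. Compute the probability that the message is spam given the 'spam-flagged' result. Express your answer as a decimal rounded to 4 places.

P(H | E) ≈ 0.0938

Let H be the event that the message is spam. P(H) = 0.016, so P(¬H) = 0.984. With E the 'spam-flagged' result, P(E|H) = 0.732 and P(E|¬H) = 0.115.
P(E) = 0.732·0.016 + 0.115·0.984 = 0.011712 + 0.11316 = 0.12487.
By Bayes' theorem, P(H|E) = 0.011712 / 0.12487 = 0.0938.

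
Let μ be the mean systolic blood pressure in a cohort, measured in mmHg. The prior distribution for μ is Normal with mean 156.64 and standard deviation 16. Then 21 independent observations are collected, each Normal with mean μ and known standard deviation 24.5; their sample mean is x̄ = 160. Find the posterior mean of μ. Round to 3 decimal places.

Prior precision 1/τ₀² = 1/16² = 0.00390625; data precision n/σ² = 21/24.5² = 0.0349854.
Posterior precision = 0.00390625 + 0.0349854 = 0.0388917.
Posterior mean = (0.00390625·156.64 + 0.0349854·160) / 0.0388917 = 159.663.

Posterior mean ≈ 159.663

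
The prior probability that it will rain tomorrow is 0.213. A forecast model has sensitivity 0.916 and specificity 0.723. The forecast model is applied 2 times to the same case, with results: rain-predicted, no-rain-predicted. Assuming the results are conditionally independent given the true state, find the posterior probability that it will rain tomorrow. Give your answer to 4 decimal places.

Posterior P(H) ≈ 0.0942

With H the event that it will rain tomorrow, the joint likelihood of the observed sequence is P(data|H) = 0.916·0.084 = 0.076944 and P(data|¬H) = 0.277·0.723 = 0.20027.
Bayes: P(H|data) = 0.213·0.076944 / (0.213·0.076944 + 0.787·0.20027) = 0.016389/0.17400 = 0.0942.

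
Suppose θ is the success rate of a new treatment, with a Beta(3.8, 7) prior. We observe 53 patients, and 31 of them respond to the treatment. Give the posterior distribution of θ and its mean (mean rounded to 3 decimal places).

The binomial likelihood is conjugate to the Beta prior: with 31 successes and 22 failures, the posterior is Beta(3.8+31, 7+22) = Beta(34.8, 29).
E[θ | data] = 34.8/(34.8+29) = 0.545.

Posterior: Beta(34.8, 29); mean ≈ 0.545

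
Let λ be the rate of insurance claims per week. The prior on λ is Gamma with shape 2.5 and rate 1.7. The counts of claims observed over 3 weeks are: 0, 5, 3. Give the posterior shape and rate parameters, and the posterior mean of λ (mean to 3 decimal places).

Posterior: Gamma(shape=10.5, rate=4.7); mean ≈ 2.234

Total count ∑xᵢ = 8 over n = 3 weeks.
Gamma is conjugate to the Poisson likelihood: posterior is Gamma(shape = 2.5+8 = 10.5, rate = 1.7+3 = 4.7).
E[λ | data] = 10.5/4.7 = 2.234.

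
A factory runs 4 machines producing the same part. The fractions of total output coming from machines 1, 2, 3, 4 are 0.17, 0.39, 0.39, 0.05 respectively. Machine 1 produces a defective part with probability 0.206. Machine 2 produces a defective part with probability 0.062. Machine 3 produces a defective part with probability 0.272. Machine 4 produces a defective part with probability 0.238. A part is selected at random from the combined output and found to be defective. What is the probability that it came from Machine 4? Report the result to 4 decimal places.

Posterior probability ≈ 0.0672

Tabulate prior·likelihood by source: [1] prior 0.17, lik 0.206, product 0.03502; [2] prior 0.39, lik 0.062, product 0.02418; [3] prior 0.39, lik 0.272, product 0.1061; [4] prior 0.05, lik 0.238, product 0.01190.
Normalizing constant = 0.17718; the posterior for Machine 4 is its product over the sum, 0.01190/0.17718 = 0.0672.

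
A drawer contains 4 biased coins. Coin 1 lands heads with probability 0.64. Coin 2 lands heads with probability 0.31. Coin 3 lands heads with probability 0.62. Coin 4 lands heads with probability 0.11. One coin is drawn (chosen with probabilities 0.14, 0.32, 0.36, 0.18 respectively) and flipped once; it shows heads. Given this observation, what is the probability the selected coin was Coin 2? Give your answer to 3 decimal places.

Posterior probability ≈ 0.230

Tabulate prior·likelihood by source: [1] prior 0.14, lik 0.64, product 0.08960; [2] prior 0.32, lik 0.31, product 0.09920; [3] prior 0.36, lik 0.62, product 0.2232; [4] prior 0.18, lik 0.11, product 0.01980.
Normalizing constant = 0.43180; the posterior for Coin 2 is its product over the sum, 0.09920/0.43180 = 0.230.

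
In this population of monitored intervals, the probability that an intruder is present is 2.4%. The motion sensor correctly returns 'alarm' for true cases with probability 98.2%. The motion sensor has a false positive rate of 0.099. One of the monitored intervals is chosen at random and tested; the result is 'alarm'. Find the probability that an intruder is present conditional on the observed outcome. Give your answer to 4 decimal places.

P(H | E) ≈ 0.1961

Let H be the event that an intruder is present. P(H) = 0.024, so P(¬H) = 0.976. With E the 'alarm' result, P(E|H) = 0.982 and P(E|¬H) = 0.099.
P(E) = 0.982·0.024 + 0.099·0.976 = 0.023568 + 0.096624 = 0.12019.
By Bayes' theorem, P(H|E) = 0.023568 / 0.12019 = 0.1961.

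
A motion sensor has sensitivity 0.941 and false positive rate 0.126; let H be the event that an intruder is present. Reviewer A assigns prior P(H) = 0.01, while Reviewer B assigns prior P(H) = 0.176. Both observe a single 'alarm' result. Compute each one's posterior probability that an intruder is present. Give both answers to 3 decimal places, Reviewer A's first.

The likelihood ratio for an 'alarm' result is 0.941/0.126 = 7.4683.
Reviewer A: prior odds 0.01/0.99 = 0.010101; posterior odds 0.075437; posterior probability 0.070.
Reviewer B: prior odds 0.176/0.824 = 0.21359; posterior odds 1.5952; posterior probability 0.615.

Reviewer A: 0.070; Reviewer B: 0.615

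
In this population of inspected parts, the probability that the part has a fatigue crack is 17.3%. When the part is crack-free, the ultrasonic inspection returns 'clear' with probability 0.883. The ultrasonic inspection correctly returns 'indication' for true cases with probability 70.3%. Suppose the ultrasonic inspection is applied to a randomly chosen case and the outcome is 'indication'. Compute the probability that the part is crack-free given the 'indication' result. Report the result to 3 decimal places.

P(¬H | E) ≈ 0.443

Write H for 'the part has a fatigue crack'. Prior odds H:¬H = 0.173/0.827 = 0.20919. For the 'indication' outcome, the likelihood ratio is 0.703/0.117 = 6.0085.
Posterior odds = 0.20919 × 6.0085 = 1.2569, so P(H|E) = 1.2569/(1+1.2569) = 0.557. Then P(¬H|E) = 1 − 0.557 = 0.443.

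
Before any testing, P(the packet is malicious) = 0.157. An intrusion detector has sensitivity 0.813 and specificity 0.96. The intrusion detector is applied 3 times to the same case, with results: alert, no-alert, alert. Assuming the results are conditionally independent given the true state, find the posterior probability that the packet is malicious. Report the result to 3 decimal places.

Posterior P(H) ≈ 0.937

Let H be the event that the packet is malicious; start with P(H) = 0.157. P('alert'|H) = 0.813, P('alert'|¬H) = 0.04.
Update on result 1 ('alert'): P(H) ← 0.813·0.1570 / (0.813·0.1570 + 0.04·0.8430) = 0.12764/0.16136 = 0.7910.
Update on result 2 ('no-alert'): P(H) ← 0.187·0.7910 / (0.187·0.7910 + 0.96·0.2090) = 0.14792/0.34854 = 0.4244.
Update on result 3 ('alert'): P(H) ← 0.813·0.4244 / (0.813·0.4244 + 0.04·0.5756) = 0.34505/0.36807 = 0.9374.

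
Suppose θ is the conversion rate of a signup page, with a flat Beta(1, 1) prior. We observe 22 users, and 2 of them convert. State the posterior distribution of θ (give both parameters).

The binomial likelihood is conjugate to the Beta prior: with 2 successes and 20 failures, the posterior is Beta(1+2, 1+20) = Beta(3, 21).

Posterior: Beta(3, 21)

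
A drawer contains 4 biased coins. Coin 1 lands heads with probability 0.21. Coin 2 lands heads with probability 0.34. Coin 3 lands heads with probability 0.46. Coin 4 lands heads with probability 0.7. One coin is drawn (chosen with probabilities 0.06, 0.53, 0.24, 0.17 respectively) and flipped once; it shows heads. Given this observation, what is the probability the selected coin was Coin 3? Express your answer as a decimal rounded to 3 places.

P(heads|C1) = 0.21; P(heads|C2) = 0.34; P(heads|C3) = 0.46; P(heads|C4) = 0.7.
Prior × likelihood for each source: 0.06·0.21=0.01260, 0.53·0.34=0.1802, 0.24·0.46=0.1104, 0.17·0.7=0.1190. Summing gives P(heads) = 0.42220.
P(Coin 3 | heads) = 0.1104 / 0.42220 = 0.261.

Posterior probability ≈ 0.261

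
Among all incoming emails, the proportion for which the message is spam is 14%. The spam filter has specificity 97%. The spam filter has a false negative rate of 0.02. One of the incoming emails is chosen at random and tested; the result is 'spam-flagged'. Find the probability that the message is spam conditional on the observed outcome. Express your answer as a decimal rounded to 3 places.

Let H be the event that the message is spam. P(H) = 0.14, so P(¬H) = 0.86. With E the 'spam-flagged' result, P(E|H) = 0.98 and P(E|¬H) = 0.03.
P(E) = 0.98·0.14 + 0.03·0.86 = 0.13720 + 0.025800 = 0.16300.
By Bayes' theorem, P(H|E) = 0.13720 / 0.16300 = 0.842.

P(H | E) ≈ 0.842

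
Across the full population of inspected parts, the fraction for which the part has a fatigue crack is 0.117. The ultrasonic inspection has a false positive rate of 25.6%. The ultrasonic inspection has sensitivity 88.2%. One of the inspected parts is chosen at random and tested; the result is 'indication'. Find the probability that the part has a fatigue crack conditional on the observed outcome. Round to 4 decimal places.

P(H | E) ≈ 0.3134

Let H be the event that the part has a fatigue crack. P(H) = 0.117, so P(¬H) = 0.883. With E the 'indication' result, P(E|H) = 0.882 and P(E|¬H) = 0.256.
P(E) = 0.882·0.117 + 0.256·0.883 = 0.10319 + 0.22605 = 0.32924.
By Bayes' theorem, P(H|E) = 0.10319 / 0.32924 = 0.3134.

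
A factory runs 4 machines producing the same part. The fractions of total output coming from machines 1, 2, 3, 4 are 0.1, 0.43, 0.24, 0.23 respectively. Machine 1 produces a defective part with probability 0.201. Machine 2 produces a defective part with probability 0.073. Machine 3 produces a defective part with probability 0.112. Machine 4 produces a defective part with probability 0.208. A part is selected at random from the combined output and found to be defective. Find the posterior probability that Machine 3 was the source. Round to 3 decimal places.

Posterior probability ≈ 0.213

Tabulate prior·likelihood by source: [1] prior 0.1, lik 0.201, product 0.02010; [2] prior 0.43, lik 0.073, product 0.03139; [3] prior 0.24, lik 0.112, product 0.02688; [4] prior 0.23, lik 0.208, product 0.04784.
Normalizing constant = 0.12621; the posterior for Machine 3 is its product over the sum, 0.02688/0.12621 = 0.213.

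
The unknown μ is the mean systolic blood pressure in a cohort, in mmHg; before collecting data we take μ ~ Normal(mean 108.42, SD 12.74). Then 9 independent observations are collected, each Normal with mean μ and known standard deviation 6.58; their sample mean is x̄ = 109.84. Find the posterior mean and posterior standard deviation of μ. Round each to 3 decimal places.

Posterior mean ≈ 109.799; posterior SD ≈ 2.162

Prior precision 1/τ₀² = 1/12.74² = 0.00616114; data precision n/σ² = 9/6.58² = 0.207869.
Posterior precision = 0.00616114 + 0.207869 = 0.214031, giving posterior SD = 1/√0.214031 = 2.162.
Posterior mean = (0.00616114·108.42 + 0.207869·109.84) / 0.214031 = 109.799.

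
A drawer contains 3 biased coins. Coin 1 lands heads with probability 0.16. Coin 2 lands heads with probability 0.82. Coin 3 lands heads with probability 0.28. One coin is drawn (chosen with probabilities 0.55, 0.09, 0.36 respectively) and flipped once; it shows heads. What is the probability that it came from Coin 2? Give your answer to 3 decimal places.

Posterior probability ≈ 0.281

P(heads|C1) = 0.16; P(heads|C2) = 0.82; P(heads|C3) = 0.28.
Prior × likelihood for each source: 0.55·0.16=0.08800, 0.09·0.82=0.07380, 0.36·0.28=0.1008. Summing gives P(heads) = 0.26260.
P(Coin 2 | heads) = 0.07380 / 0.26260 = 0.281.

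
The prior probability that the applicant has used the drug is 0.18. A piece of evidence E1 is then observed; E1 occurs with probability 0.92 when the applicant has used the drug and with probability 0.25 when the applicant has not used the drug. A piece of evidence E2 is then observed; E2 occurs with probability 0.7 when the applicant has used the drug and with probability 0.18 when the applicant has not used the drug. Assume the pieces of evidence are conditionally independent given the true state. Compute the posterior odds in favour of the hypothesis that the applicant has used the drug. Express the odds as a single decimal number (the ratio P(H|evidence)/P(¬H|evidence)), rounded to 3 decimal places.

Posterior odds ≈ 3.141

Prior odds = 0.18/(1−0.18) = 0.21951. In log-odds, ln(0.21951) = -1.5163.
Add log likelihood ratios: ln(3.6800) + ln(3.8889) = 2.6610.
Posterior log-odds = 1.1447, so posterior odds = exp(1.1447) = 3.1415.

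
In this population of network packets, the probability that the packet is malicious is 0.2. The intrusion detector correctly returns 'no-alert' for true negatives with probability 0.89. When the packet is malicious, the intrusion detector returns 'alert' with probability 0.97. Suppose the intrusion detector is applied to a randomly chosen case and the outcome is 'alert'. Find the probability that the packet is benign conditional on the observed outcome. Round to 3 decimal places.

P(¬H | E) ≈ 0.312

Write H for 'the packet is malicious'. Prior odds H:¬H = 0.2/0.8 = 0.25000. For the 'alert' outcome, the likelihood ratio is 0.97/0.11 = 8.8182.
Posterior odds = 0.25000 × 8.8182 = 2.2045, so P(H|E) = 2.2045/(1+2.2045) = 0.688. Then P(¬H|E) = 1 − 0.688 = 0.312.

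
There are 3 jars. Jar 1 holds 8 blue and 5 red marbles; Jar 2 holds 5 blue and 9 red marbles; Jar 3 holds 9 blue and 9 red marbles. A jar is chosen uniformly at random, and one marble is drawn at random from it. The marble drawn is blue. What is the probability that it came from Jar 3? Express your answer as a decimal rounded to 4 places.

Posterior probability ≈ 0.3396

Tabulate prior·likelihood by source: [1] prior 0.333333, lik 0.6154, product 0.2051; [2] prior 0.333333, lik 0.3571, product 0.1190; [3] prior 0.333333, lik 0.5, product 0.1667.
Normalizing constant = 0.49084; the posterior for Jar 3 is its product over the sum, 0.1667/0.49084 = 0.3396.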